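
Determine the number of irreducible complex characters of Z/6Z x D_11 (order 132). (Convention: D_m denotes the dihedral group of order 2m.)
42

Justification: The number of irreducible complex representations of a finite group equals its number of conjugacy classes. For a direct product, #classes(G x H) = #classes(G) * #classes(H). Z/6Z has 6 classes (abelian), D_11 has 7 classes, so 6 * 7 = 42, so Z/6Z x D_11 (order 132) has exactly 42 irreducible complex representations.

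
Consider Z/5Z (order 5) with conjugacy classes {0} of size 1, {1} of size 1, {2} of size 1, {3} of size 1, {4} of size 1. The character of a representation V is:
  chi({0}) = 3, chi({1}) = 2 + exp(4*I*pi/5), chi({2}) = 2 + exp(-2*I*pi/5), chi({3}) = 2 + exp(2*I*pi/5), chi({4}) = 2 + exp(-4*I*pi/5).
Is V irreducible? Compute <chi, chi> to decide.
Not irreducible (reducible): <chi, chi> = 5 > 1.

Why: <chi, chi> = (1/|G|) sum_C |C| * |chi(C)|^2 = (1/5)[1*|3|^2 + 1*|2 + exp(4*I*pi/5)|^2 + 1*|2 + exp(-2*I*pi/5)|^2 + 1*|2 + exp(2*I*pi/5)|^2 + 1*|2 + exp(-4*I*pi/5)|^2]
  = (1/5)[(9) + (5 + 2*exp(-4*I*pi/5) + 2*exp(4*I*pi/5)) + (5 + 2*exp(-2*I*pi/5) + 2*exp(2*I*pi/5)) + (5 + 2*exp(-2*I*pi/5) + 2*exp(2*I*pi/5)) + (5 + 2*exp(-4*I*pi/5) + 2*exp(4*I*pi/5))] = 25/5 = 5.
(Exp terms are combined using exp(i*s)*conj(exp(i*t)) = exp(i*(s-t)), and sums of them are collapsed using the identity that for every m > 1 the m distinct m-th roots of unity sum to 0, e.g. 1 + exp(2*I*pi/3) + exp(-2*I*pi/3) = 0.)
A character is irreducible iff <chi, chi> = 1, so this representation is reducible.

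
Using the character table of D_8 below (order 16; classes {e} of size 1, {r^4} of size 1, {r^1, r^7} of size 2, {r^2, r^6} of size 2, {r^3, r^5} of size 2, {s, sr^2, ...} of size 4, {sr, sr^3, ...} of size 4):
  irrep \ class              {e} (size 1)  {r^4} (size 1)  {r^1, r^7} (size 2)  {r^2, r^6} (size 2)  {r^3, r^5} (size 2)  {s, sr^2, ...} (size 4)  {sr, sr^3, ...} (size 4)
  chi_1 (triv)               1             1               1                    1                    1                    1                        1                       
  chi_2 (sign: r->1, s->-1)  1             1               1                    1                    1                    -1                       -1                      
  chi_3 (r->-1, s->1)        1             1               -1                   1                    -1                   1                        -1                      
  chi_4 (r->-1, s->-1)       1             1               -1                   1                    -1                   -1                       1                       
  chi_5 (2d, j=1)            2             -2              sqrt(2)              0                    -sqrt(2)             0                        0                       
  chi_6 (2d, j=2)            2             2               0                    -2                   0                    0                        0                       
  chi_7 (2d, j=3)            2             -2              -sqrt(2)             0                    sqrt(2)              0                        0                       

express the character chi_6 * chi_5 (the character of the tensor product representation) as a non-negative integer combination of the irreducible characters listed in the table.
chi_6 tensor chi_5 = chi_5 + chi_7 (all other irreducibles have multiplicity 0).

Derivation: The character of a tensor product is the pointwise product (chi_6 * chi_5)(C) = chi_6(C) * chi_5(C):
  {e}: (2)*(2), {r^4}: (2)*(-2), {r^1, r^7}: (0)*(sqrt(2)), {r^2, r^6}: (-2)*(0), {r^3, r^5}: (0)*(-sqrt(2)), {s, sr^2, ...}: (0)*(0), {sr, sr^3, ...}: (0)*(0)
so (chi_6 * chi_5) takes values
  {e} -> 4, {r^4} -> -4, {r^1, r^7} -> 0, {r^2, r^6} -> 0, {r^3, r^5} -> 0, {s, sr^2, ...} -> 0, {sr, sr^3, ...} -> 0.
Now take the inner product of this character with each irreducible chi from the table, <chi_6*chi_5, chi> = (1/16) sum_C |C| (chi_6*chi_5)(C) conj(chi(C)):
  <chi_6*chi_5, chi_1> = (1/16)[1*(4)*conj(1) + 1*(-4)*conj(1) + 2*(0)*conj(1) + 2*(0)*conj(1) + 2*(0)*conj(1) + 4*(0)*conj(1) + 4*(0)*conj(1)]
      = (1/16)[(4) + (-4) + (0) + (0) + (0) + (0) + (0)] = 0/16 = 0
  <chi_6*chi_5, chi_2> = (1/16)[1*(4)*conj(1) + 1*(-4)*conj(1) + 2*(0)*conj(1) + 2*(0)*conj(1) + 2*(0)*conj(1) + 4*(0)*conj(-1) + 4*(0)*conj(-1)]
      = (1/16)[(4) + (-4) + (0) + (0) + (0) + (0) + (0)] = 0/16 = 0
  <chi_6*chi_5, chi_3> = (1/16)[1*(4)*conj(1) + 1*(-4)*conj(1) + 2*(0)*conj(-1) + 2*(0)*conj(1) + 2*(0)*conj(-1) + 4*(0)*conj(1) + 4*(0)*conj(-1)]
      = (1/16)[(4) + (-4) + (0) + (0) + (0) + (0) + (0)] = 0/16 = 0
  <chi_6*chi_5, chi_4> = (1/16)[1*(4)*conj(1) + 1*(-4)*conj(1) + 2*(0)*conj(-1) + 2*(0)*conj(1) + 2*(0)*conj(-1) + 4*(0)*conj(-1) + 4*(0)*conj(1)]
      = (1/16)[(4) + (-4) + (0) + (0) + (0) + (0) + (0)] = 0/16 = 0
  <chi_6*chi_5, chi_5> = (1/16)[1*(4)*conj(2) + 1*(-4)*conj(-2) + 2*(0)*conj(sqrt(2)) + 2*(0)*conj(0) + 2*(0)*conj(-sqrt(2)) + 4*(0)*conj(0) + 4*(0)*conj(0)]
      = (1/16)[(8) + (8) + (0) + (0) + (0) + (0) + (0)] = 16/16 = 1
  <chi_6*chi_5, chi_6> = (1/16)[1*(4)*conj(2) + 1*(-4)*conj(2) + 2*(0)*conj(0) + 2*(0)*conj(-2) + 2*(0)*conj(0) + 4*(0)*conj(0) + 4*(0)*conj(0)]
      = (1/16)[(8) + (-8) + (0) + (0) + (0) + (0) + (0)] = 0/16 = 0
  <chi_6*chi_5, chi_7> = (1/16)[1*(4)*conj(2) + 1*(-4)*conj(-2) + 2*(0)*conj(-sqrt(2)) + 2*(0)*conj(0) + 2*(0)*conj(sqrt(2)) + 4*(0)*conj(0) + 4*(0)*conj(0)]
      = (1/16)[(8) + (8) + (0) + (0) + (0) + (0) + (0)] = 16/16 = 1
Hence the multiplicities are chi_5: 1, chi_7: 1. Dimension check: dim(chi_6)*dim(chi_5) = 2*2 = 4 and sum (mult * dim) = 1*2 + 1*2 = 4.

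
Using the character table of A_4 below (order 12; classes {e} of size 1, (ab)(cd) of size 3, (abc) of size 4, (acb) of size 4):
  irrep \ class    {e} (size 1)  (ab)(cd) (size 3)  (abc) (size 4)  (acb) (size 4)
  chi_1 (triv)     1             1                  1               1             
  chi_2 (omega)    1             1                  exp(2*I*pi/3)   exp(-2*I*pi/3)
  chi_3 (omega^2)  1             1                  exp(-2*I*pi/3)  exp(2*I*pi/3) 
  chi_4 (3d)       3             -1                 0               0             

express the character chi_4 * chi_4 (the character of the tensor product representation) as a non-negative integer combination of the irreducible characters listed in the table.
chi_4 tensor chi_4 = chi_1 + chi_2 + chi_3 + 2*chi_4 (all other irreducibles have multiplicity 0).

Explanation: The character of a tensor product is the pointwise product (chi_4 * chi_4)(C) = chi_4(C) * chi_4(C):
  {e}: (3)*(3), (ab)(cd): (-1)*(-1), (abc): (0)*(0), (acb): (0)*(0)
so (chi_4 * chi_4) takes values
  {e} -> 9, (ab)(cd) -> 1, (abc) -> 0, (acb) -> 0.
Now take the inner product of this character with each irreducible chi from the table, <chi_4*chi_4, chi> = (1/12) sum_C |C| (chi_4*chi_4)(C) conj(chi(C)):
  <chi_4*chi_4, chi_1> = (1/12)[1*(9)*conj(1) + 3*(1)*conj(1) + 4*(0)*conj(1) + 4*(0)*conj(1)]
      = (1/12)[(9) + (3) + (0) + (0)] = 12/12 = 1
  <chi_4*chi_4, chi_2> = (1/12)[1*(9)*conj(1) + 3*(1)*conj(1) + 4*(0)*conj(exp(2*I*pi/3)) + 4*(0)*conj(exp(-2*I*pi/3))]
      = (1/12)[(9) + (3) + (0) + (0)] = 12/12 = 1
  <chi_4*chi_4, chi_3> = (1/12)[1*(9)*conj(1) + 3*(1)*conj(1) + 4*(0)*conj(exp(-2*I*pi/3)) + 4*(0)*conj(exp(2*I*pi/3))]
      = (1/12)[(9) + (3) + (0) + (0)] = 12/12 = 1
  <chi_4*chi_4, chi_4> = (1/12)[1*(9)*conj(3) + 3*(1)*conj(-1) + 4*(0)*conj(0) + 4*(0)*conj(0)]
      = (1/12)[(27) + (-3) + (0) + (0)] = 24/12 = 2
(Exp terms are combined using exp(i*s)*conj(exp(i*t)) = exp(i*(s-t)), and sums of them are collapsed using the identity that for every m > 1 the m distinct m-th roots of unity sum to 0, e.g. 1 + exp(2*I*pi/3) + exp(-2*I*pi/3) = 0.)
Hence the multiplicities are chi_1: 1, chi_2: 1, chi_3: 1, chi_4: 2. Dimension check: dim(chi_4)*dim(chi_4) = 3*3 = 9 and sum (mult * dim) = 1*1 + 1*1 + 1*1 + 2*3 = 9.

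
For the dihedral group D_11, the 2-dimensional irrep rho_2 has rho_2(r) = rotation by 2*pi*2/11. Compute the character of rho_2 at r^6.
chi_{rho_2}(r^6) = 2*cos(2*pi*2*6/11) = 2*cos(24*pi/11)

rho_2(r^6) is rotation by angle 2*pi*2*6/11, whose trace is 2*cos(2*pi*2*6/11) = 2*cos(24*pi/11).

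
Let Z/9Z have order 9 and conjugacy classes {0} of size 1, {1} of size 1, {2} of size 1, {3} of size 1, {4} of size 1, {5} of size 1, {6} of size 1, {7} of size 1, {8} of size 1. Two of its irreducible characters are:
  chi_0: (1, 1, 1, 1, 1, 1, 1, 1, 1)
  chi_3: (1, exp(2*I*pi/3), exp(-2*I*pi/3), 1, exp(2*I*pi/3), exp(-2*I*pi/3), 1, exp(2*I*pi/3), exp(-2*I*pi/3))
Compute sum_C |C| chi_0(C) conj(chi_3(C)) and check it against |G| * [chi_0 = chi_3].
Sum = 0; so <chi_0, chi_3> = 0 (distinct irreducibles are orthogonal).

Details: Compute term by term over conjugacy classes (|C| * chi_0(C) * conj(chi_3(C))):
  1*(1)*conj(1) + 1*(1)*conj(exp(2*I*pi/3)) + 1*(1)*conj(exp(-2*I*pi/3)) + 1*(1)*conj(1) + 1*(1)*conj(exp(2*I*pi/3)) + 1*(1)*conj(exp(-2*I*pi/3)) + 1*(1)*conj(1) + 1*(1)*conj(exp(2*I*pi/3)) + 1*(1)*conj(exp(-2*I*pi/3))
  = (1) + (exp(-2*I*pi/3)) + (exp(2*I*pi/3)) + (1) + (exp(-2*I*pi/3)) + (exp(2*I*pi/3)) + (1) + (exp(-2*I*pi/3)) + (exp(2*I*pi/3))
  = 0.
(Exp terms are combined using exp(i*s)*conj(exp(i*t)) = exp(i*(s-t)), and sums of them are collapsed using the identity that for every m > 1 the m distinct m-th roots of unity sum to 0, e.g. 1 + exp(2*I*pi/3) + exp(-2*I*pi/3) = 0.)
Dividing by |G| = 9 gives 0/9 = 0, matching the row-orthogonality relation <chi_0, chi_3> = [chi_0 = chi_3].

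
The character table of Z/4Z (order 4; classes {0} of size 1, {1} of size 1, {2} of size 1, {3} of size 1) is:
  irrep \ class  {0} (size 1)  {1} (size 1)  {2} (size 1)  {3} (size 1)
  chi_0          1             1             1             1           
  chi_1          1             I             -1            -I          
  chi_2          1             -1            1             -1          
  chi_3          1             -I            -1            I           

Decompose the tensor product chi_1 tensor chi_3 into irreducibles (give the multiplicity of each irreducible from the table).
chi_1 tensor chi_3 = chi_0 (all other irreducibles have multiplicity 0).

Solution. The character of a tensor product is the pointwise product (chi_1 * chi_3)(C) = chi_1(C) * chi_3(C):
  {0}: (1)*(1), {1}: (I)*(-I), {2}: (-1)*(-1), {3}: (-I)*(I)
so (chi_1 * chi_3) takes values
  {0} -> 1, {1} -> 1, {2} -> 1, {3} -> 1.
Now take the inner product of this character with each irreducible chi from the table, <chi_1*chi_3, chi> = (1/4) sum_C |C| (chi_1*chi_3)(C) conj(chi(C)):
  <chi_1*chi_3, chi_0> = (1/4)[1*(1)*conj(1) + 1*(1)*conj(1) + 1*(1)*conj(1) + 1*(1)*conj(1)]
      = (1/4)[(1) + (1) + (1) + (1)] = 4/4 = 1
  <chi_1*chi_3, chi_1> = (1/4)[1*(1)*conj(1) + 1*(1)*conj(I) + 1*(1)*conj(-1) + 1*(1)*conj(-I)]
      = (1/4)[(1) + (-I) + (-1) + (I)] = 0/4 = 0
  <chi_1*chi_3, chi_2> = (1/4)[1*(1)*conj(1) + 1*(1)*conj(-1) + 1*(1)*conj(1) + 1*(1)*conj(-1)]
      = (1/4)[(1) + (-1) + (1) + (-1)] = 0/4 = 0
  <chi_1*chi_3, chi_3> = (1/4)[1*(1)*conj(1) + 1*(1)*conj(-I) + 1*(1)*conj(-1) + 1*(1)*conj(I)]
      = (1/4)[(1) + (I) + (-1) + (-I)] = 0/4 = 0
(Exp terms are combined using exp(i*s)*conj(exp(i*t)) = exp(i*(s-t)), and sums of them are collapsed using the identity that for every m > 1 the m distinct m-th roots of unity sum to 0, e.g. 1 + exp(2*I*pi/3) + exp(-2*I*pi/3) = 0.)
Hence the multiplicities are chi_0: 1. Dimension check: dim(chi_1)*dim(chi_3) = 1*1 = 1 and sum (mult * dim) = 1*1 = 1.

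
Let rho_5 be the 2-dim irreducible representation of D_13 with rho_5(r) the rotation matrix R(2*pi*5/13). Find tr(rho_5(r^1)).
chi_{rho_5}(r^1) = 2*cos(2*pi*5*1/13) = -2*cos(3*pi/13)

Reasoning: rho_5(r^1) is rotation by angle 2*pi*5*1/13, whose trace is 2*cos(2*pi*5*1/13) = -2*cos(3*pi/13).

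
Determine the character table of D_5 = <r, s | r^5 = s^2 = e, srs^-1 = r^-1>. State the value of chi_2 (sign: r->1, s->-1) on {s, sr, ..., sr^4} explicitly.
Conjugacy classes: {e} of size 1, {r^1, r^4} of size 2, {r^2, r^3} of size 2, {s, sr, ..., sr^4} of size 5.
Character table:
  irrep \ class              {e} (size 1)  {r^1, r^4} (size 2)  {r^2, r^3} (size 2)  {s, sr, ..., sr^4} (size 5)
  chi_1 (triv)               1             1                    1                    1                          
  chi_2 (sign: r->1, s->-1)  1             1                    1                    -1                         
  chi_3 (2d, j=1)            2             -1/2 + sqrt(5)/2     -sqrt(5)/2 - 1/2     0                          
  chi_4 (2d, j=2)            2             -sqrt(5)/2 - 1/2     -1/2 + sqrt(5)/2     0                          

Spot check: chi_2 (sign: r->1, s->-1) on {s, sr, ..., sr^4} = -1.

Details: D_5 has order 2*5 = 10 with 4 conjugacy classes, hence 4 irreducibles. Sum of squared dims 1 + 1 + 4 + 4 = 10 = |G|. Linear characters come from the abelianisation; the 2-dimensional irreps have character r^k -> 2*cos(2*pi*j*k/5), reflections -> 0.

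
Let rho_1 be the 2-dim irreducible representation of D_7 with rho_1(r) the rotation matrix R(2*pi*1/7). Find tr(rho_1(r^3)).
chi_{rho_1}(r^3) = 2*cos(2*pi*1*3/7) = -2*cos(pi/7)

Solution. rho_1(r^3) is rotation by angle 2*pi*1*3/7, whose trace is 2*cos(2*pi*1*3/7) = -2*cos(pi/7).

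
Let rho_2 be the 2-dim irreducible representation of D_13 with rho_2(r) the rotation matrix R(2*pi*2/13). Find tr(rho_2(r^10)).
chi_{rho_2}(r^10) = 2*cos(2*pi*2*10/13) = -2*cos(pi/13)

Reasoning: rho_2(r^10) is rotation by angle 2*pi*2*10/13, whose trace is 2*cos(2*pi*2*10/13) = -2*cos(pi/13).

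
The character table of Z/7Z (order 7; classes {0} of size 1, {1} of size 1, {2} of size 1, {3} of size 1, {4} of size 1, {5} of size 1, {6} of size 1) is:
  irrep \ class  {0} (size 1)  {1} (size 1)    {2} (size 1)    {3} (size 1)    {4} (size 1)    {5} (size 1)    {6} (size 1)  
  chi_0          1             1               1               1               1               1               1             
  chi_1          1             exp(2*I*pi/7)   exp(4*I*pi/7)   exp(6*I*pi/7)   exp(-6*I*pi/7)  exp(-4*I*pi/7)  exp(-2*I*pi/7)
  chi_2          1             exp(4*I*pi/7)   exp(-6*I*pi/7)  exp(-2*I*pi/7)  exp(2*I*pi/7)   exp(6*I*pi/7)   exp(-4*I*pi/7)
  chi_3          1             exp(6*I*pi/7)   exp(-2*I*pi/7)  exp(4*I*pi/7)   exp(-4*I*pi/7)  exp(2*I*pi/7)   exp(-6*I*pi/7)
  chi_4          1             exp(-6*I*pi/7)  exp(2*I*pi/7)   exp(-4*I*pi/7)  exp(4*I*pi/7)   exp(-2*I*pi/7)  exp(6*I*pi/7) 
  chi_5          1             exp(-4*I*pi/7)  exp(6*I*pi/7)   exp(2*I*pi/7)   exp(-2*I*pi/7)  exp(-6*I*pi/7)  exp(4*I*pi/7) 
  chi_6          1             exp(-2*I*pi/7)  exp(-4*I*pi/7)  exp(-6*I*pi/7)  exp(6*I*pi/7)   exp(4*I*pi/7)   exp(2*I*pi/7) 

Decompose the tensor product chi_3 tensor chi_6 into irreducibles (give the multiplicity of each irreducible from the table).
chi_3 tensor chi_6 = chi_2 (all other irreducibles have multiplicity 0).

The character of a tensor product is the pointwise product (chi_3 * chi_6)(C) = chi_3(C) * chi_6(C):
  {0}: (1)*(1), {1}: (exp(6*I*pi/7))*(exp(-2*I*pi/7)), {2}: (exp(-2*I*pi/7))*(exp(-4*I*pi/7)), {3}: (exp(4*I*pi/7))*(exp(-6*I*pi/7)), {4}: (exp(-4*I*pi/7))*(exp(6*I*pi/7)), {5}: (exp(2*I*pi/7))*(exp(4*I*pi/7)), {6}: (exp(-6*I*pi/7))*(exp(2*I*pi/7))
so (chi_3 * chi_6) takes values
  {0} -> 1, {1} -> exp(4*I*pi/7), {2} -> exp(-6*I*pi/7), {3} -> exp(-2*I*pi/7), {4} -> exp(2*I*pi/7), {5} -> exp(6*I*pi/7), {6} -> exp(-4*I*pi/7).
Now take the inner product of this character with each irreducible chi from the table, <chi_3*chi_6, chi> = (1/7) sum_C |C| (chi_3*chi_6)(C) conj(chi(C)):
  <chi_3*chi_6, chi_0> = (1/7)[1*(1)*conj(1) + 1*(exp(4*I*pi/7))*conj(1) + 1*(exp(-6*I*pi/7))*conj(1) + 1*(exp(-2*I*pi/7))*conj(1) + 1*(exp(2*I*pi/7))*conj(1) + 1*(exp(6*I*pi/7))*conj(1) + 1*(exp(-4*I*pi/7))*conj(1)]
      = (1/7)[(1) + (exp(4*I*pi/7)) + (exp(-6*I*pi/7)) + (exp(-2*I*pi/7)) + (exp(2*I*pi/7)) + (exp(6*I*pi/7)) + (exp(-4*I*pi/7))] = 0/7 = 0
  <chi_3*chi_6, chi_1> = (1/7)[1*(1)*conj(1) + 1*(exp(4*I*pi/7))*conj(exp(2*I*pi/7)) + 1*(exp(-6*I*pi/7))*conj(exp(4*I*pi/7)) + 1*(exp(-2*I*pi/7))*conj(exp(6*I*pi/7)) + 1*(exp(2*I*pi/7))*conj(exp(-6*I*pi/7)) + 1*(exp(6*I*pi/7))*conj(exp(-4*I*pi/7)) + 1*(exp(-4*I*pi/7))*conj(exp(-2*I*pi/7))]
      = (1/7)[(1) + (exp(2*I*pi/7)) + (exp(4*I*pi/7)) + (exp(6*I*pi/7)) + (exp(-6*I*pi/7)) + (exp(-4*I*pi/7)) + (exp(-2*I*pi/7))] = 0/7 = 0
  <chi_3*chi_6, chi_2> = (1/7)[1*(1)*conj(1) + 1*(exp(4*I*pi/7))*conj(exp(4*I*pi/7)) + 1*(exp(-6*I*pi/7))*conj(exp(-6*I*pi/7)) + 1*(exp(-2*I*pi/7))*conj(exp(-2*I*pi/7)) + 1*(exp(2*I*pi/7))*conj(exp(2*I*pi/7)) + 1*(exp(6*I*pi/7))*conj(exp(6*I*pi/7)) + 1*(exp(-4*I*pi/7))*conj(exp(-4*I*pi/7))]
      = (1/7)[(1) + (1) + (1) + (1) + (1) + (1) + (1)] = 7/7 = 1
  <chi_3*chi_6, chi_3> = (1/7)[1*(1)*conj(1) + 1*(exp(4*I*pi/7))*conj(exp(6*I*pi/7)) + 1*(exp(-6*I*pi/7))*conj(exp(-2*I*pi/7)) + 1*(exp(-2*I*pi/7))*conj(exp(4*I*pi/7)) + 1*(exp(2*I*pi/7))*conj(exp(-4*I*pi/7)) + 1*(exp(6*I*pi/7))*conj(exp(2*I*pi/7)) + 1*(exp(-4*I*pi/7))*conj(exp(-6*I*pi/7))]
      = (1/7)[(1) + (exp(-2*I*pi/7)) + (exp(-4*I*pi/7)) + (exp(-6*I*pi/7)) + (exp(6*I*pi/7)) + (exp(4*I*pi/7)) + (exp(2*I*pi/7))] = 0/7 = 0
  <chi_3*chi_6, chi_4> = (1/7)[1*(1)*conj(1) + 1*(exp(4*I*pi/7))*conj(exp(-6*I*pi/7)) + 1*(exp(-6*I*pi/7))*conj(exp(2*I*pi/7)) + 1*(exp(-2*I*pi/7))*conj(exp(-4*I*pi/7)) + 1*(exp(2*I*pi/7))*conj(exp(4*I*pi/7)) + 1*(exp(6*I*pi/7))*conj(exp(-2*I*pi/7)) + 1*(exp(-4*I*pi/7))*conj(exp(6*I*pi/7))]
      = (1/7)[(1) + (exp(-4*I*pi/7)) + (exp(6*I*pi/7)) + (exp(2*I*pi/7)) + (exp(-2*I*pi/7)) + (exp(-6*I*pi/7)) + (exp(4*I*pi/7))] = 0/7 = 0
  <chi_3*chi_6, chi_5> = (1/7)[1*(1)*conj(1) + 1*(exp(4*I*pi/7))*conj(exp(-4*I*pi/7)) + 1*(exp(-6*I*pi/7))*conj(exp(6*I*pi/7)) + 1*(exp(-2*I*pi/7))*conj(exp(2*I*pi/7)) + 1*(exp(2*I*pi/7))*conj(exp(-2*I*pi/7)) + 1*(exp(6*I*pi/7))*conj(exp(-6*I*pi/7)) + 1*(exp(-4*I*pi/7))*conj(exp(4*I*pi/7))]
      = (1/7)[(1) + (exp(-6*I*pi/7)) + (exp(2*I*pi/7)) + (exp(-4*I*pi/7)) + (exp(4*I*pi/7)) + (exp(-2*I*pi/7)) + (exp(6*I*pi/7))] = 0/7 = 0
  <chi_3*chi_6, chi_6> = (1/7)[1*(1)*conj(1) + 1*(exp(4*I*pi/7))*conj(exp(-2*I*pi/7)) + 1*(exp(-6*I*pi/7))*conj(exp(-4*I*pi/7)) + 1*(exp(-2*I*pi/7))*conj(exp(-6*I*pi/7)) + 1*(exp(2*I*pi/7))*conj(exp(6*I*pi/7)) + 1*(exp(6*I*pi/7))*conj(exp(4*I*pi/7)) + 1*(exp(-4*I*pi/7))*conj(exp(2*I*pi/7))]
      = (1/7)[(1) + (exp(6*I*pi/7)) + (exp(-2*I*pi/7)) + (exp(4*I*pi/7)) + (exp(-4*I*pi/7)) + (exp(2*I*pi/7)) + (exp(-6*I*pi/7))] = 0/7 = 0
(Exp terms are combined using exp(i*s)*conj(exp(i*t)) = exp(i*(s-t)), and sums of them are collapsed using the identity that for every m > 1 the m distinct m-th roots of unity sum to 0, e.g. 1 + exp(2*I*pi/3) + exp(-2*I*pi/3) = 0.)
Hence the multiplicities are chi_2: 1. Dimension check: dim(chi_3)*dim(chi_6) = 1*1 = 1 and sum (mult * dim) = 1*1 = 1.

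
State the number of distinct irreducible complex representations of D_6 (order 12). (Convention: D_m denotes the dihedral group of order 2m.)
6

Why: The number of irreducible complex representations of a finite group equals its number of conjugacy classes. D_6 has 6 conjugacy classes (n/2 + 3 for n even), so D_6 (order 12) has exactly 6 irreducible complex representations.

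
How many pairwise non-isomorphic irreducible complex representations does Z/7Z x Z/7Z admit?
49

Derivation: The number of irreducible complex representations of a finite group equals its number of conjugacy classes. Z/7Z x Z/7Z is abelian of order 49, so every element is its own conjugacy class: 49 classes, so Z/7Z x Z/7Z (order 49) has exactly 49 irreducible complex representations.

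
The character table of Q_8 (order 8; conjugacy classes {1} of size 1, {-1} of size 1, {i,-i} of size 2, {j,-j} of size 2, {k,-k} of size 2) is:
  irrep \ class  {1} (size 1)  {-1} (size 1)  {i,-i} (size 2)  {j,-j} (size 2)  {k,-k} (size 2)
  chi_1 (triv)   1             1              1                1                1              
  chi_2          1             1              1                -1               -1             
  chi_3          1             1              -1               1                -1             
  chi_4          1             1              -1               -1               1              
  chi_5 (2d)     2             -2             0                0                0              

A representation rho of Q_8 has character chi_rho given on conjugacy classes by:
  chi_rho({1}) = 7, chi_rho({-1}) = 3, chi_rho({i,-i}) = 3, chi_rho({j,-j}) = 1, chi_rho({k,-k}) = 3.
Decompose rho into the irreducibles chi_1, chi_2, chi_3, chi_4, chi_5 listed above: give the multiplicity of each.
Multiplicities: chi_1: 3, chi_2: 1, chi_3: 0, chi_4: 1, chi_5: 1.

Argument: Use <chi_rho, chi> = (1/|G|) sum_C |C| * chi_rho(C) * conj(chi(C)) with |G| = 8 for each irreducible chi in the table:
  <chi_rho, chi_1> = (1/8)[1*(7)*conj(1) + 1*(3)*conj(1) + 2*(3)*conj(1) + 2*(1)*conj(1) + 2*(3)*conj(1)]
      = (1/8)[(7) + (3) + (6) + (2) + (6)] = 24/8 = 3
  <chi_rho, chi_2> = (1/8)[1*(7)*conj(1) + 1*(3)*conj(1) + 2*(3)*conj(1) + 2*(1)*conj(-1) + 2*(3)*conj(-1)]
      = (1/8)[(7) + (3) + (6) + (-2) + (-6)] = 8/8 = 1
  <chi_rho, chi_3> = (1/8)[1*(7)*conj(1) + 1*(3)*conj(1) + 2*(3)*conj(-1) + 2*(1)*conj(1) + 2*(3)*conj(-1)]
      = (1/8)[(7) + (3) + (-6) + (2) + (-6)] = 0/8 = 0
  <chi_rho, chi_4> = (1/8)[1*(7)*conj(1) + 1*(3)*conj(1) + 2*(3)*conj(-1) + 2*(1)*conj(-1) + 2*(3)*conj(1)]
      = (1/8)[(7) + (3) + (-6) + (-2) + (6)] = 8/8 = 1
  <chi_rho, chi_5> = (1/8)[1*(7)*conj(2) + 1*(3)*conj(-2) + 2*(3)*conj(0) + 2*(1)*conj(0) + 2*(3)*conj(0)]
      = (1/8)[(14) + (-6) + (0) + (0) + (0)] = 8/8 = 1
Dimension check: dim(rho) = sum (mult * dim) = 3*1 + 1*1 + 0*1 + 1*1 + 1*2 = 7 = chi_rho(e) = 7.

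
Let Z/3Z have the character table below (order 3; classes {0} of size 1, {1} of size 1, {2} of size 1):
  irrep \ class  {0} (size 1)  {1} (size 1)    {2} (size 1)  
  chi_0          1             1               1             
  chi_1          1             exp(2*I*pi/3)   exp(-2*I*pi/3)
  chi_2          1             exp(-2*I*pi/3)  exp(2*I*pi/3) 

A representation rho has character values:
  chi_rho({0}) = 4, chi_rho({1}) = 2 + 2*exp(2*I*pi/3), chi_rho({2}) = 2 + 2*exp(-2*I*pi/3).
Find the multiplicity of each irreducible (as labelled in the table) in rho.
Multiplicities: chi_0: 2, chi_1: 2, chi_2: 0.

Why: Use <chi_rho, chi> = (1/|G|) sum_C |C| * chi_rho(C) * conj(chi(C)) with |G| = 3 for each irreducible chi in the table:
  <chi_rho, chi_0> = (1/3)[1*(4)*conj(1) + 1*(2 + 2*exp(2*I*pi/3))*conj(1) + 1*(2 + 2*exp(-2*I*pi/3))*conj(1)]
      = (1/3)[(4) + (2 + 2*exp(2*I*pi/3)) + (2 + 2*exp(-2*I*pi/3))] = 6/3 = 2
  <chi_rho, chi_1> = (1/3)[1*(4)*conj(1) + 1*(2 + 2*exp(2*I*pi/3))*conj(exp(2*I*pi/3)) + 1*(2 + 2*exp(-2*I*pi/3))*conj(exp(-2*I*pi/3))]
      = (1/3)[(4) + (2 + 2*exp(-2*I*pi/3)) + (2 + 2*exp(2*I*pi/3))] = 6/3 = 2
  <chi_rho, chi_2> = (1/3)[1*(4)*conj(1) + 1*(2 + 2*exp(2*I*pi/3))*conj(exp(-2*I*pi/3)) + 1*(2 + 2*exp(-2*I*pi/3))*conj(exp(2*I*pi/3))]
      = (1/3)[(4) + (-2) + (-2)] = 0/3 = 0
(Exp terms are combined using exp(i*s)*conj(exp(i*t)) = exp(i*(s-t)), and sums of them are collapsed using the identity that for every m > 1 the m distinct m-th roots of unity sum to 0, e.g. 1 + exp(2*I*pi/3) + exp(-2*I*pi/3) = 0.)
Dimension check: dim(rho) = sum (mult * dim) = 2*1 + 2*1 + 0*1 = 4 = chi_rho(e) = 4.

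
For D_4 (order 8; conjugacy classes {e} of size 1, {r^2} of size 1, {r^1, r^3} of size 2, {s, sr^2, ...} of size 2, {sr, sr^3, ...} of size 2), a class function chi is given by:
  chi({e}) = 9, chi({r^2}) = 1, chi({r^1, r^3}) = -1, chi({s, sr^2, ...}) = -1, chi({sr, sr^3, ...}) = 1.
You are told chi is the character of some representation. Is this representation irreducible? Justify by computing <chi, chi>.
Not irreducible (reducible): <chi, chi> = 11 > 1.

Proof sketch: <chi, chi> = (1/|G|) sum_C |C| * |chi(C)|^2 = (1/8)[1*|9|^2 + 1*|1|^2 + 2*|-1|^2 + 2*|-1|^2 + 2*|1|^2]
  = (1/8)[(81) + (1) + (2) + (2) + (2)] = 88/8 = 11.
A character is irreducible iff <chi, chi> = 1, so this representation is reducible.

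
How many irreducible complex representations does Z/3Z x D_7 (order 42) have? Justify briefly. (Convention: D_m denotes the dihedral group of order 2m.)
15

Solution. The number of irreducible complex representations of a finite group equals its number of conjugacy classes. For a direct product, #classes(G x H) = #classes(G) * #classes(H). Z/3Z has 3 classes (abelian), D_7 has 5 classes, so 3 * 5 = 15, so Z/3Z x D_7 (order 42) has exactly 15 irreducible complex representations.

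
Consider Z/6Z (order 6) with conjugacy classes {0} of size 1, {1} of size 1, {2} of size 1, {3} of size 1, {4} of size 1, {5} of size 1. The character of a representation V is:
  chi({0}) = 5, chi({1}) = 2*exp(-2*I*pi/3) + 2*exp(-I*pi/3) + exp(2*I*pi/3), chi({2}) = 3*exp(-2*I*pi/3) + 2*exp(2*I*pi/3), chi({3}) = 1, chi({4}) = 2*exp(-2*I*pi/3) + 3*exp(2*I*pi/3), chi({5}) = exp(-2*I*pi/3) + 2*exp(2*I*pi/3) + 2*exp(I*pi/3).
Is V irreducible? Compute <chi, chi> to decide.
Not irreducible (reducible): <chi, chi> = 9 > 1.

Derivation: <chi, chi> = (1/|G|) sum_C |C| * |chi(C)|^2 = (1/6)[1*|5|^2 + 1*|2*exp(-2*I*pi/3) + 2*exp(-I*pi/3) + exp(2*I*pi/3)|^2 + 1*|3*exp(-2*I*pi/3) + 2*exp(2*I*pi/3)|^2 + 1*|1|^2 + 1*|2*exp(-2*I*pi/3) + 3*exp(2*I*pi/3)|^2 + 1*|exp(-2*I*pi/3) + 2*exp(2*I*pi/3) + 2*exp(I*pi/3)|^2]
  = (1/6)[(25) + (7) + (7) + (1) + (7) + (7)] = 54/6 = 9.
(Exp terms are combined using exp(i*s)*conj(exp(i*t)) = exp(i*(s-t)), and sums of them are collapsed using the identity that for every m > 1 the m distinct m-th roots of unity sum to 0, e.g. 1 + exp(2*I*pi/3) + exp(-2*I*pi/3) = 0.)
A character is irreducible iff <chi, chi> = 1, so this representation is reducible.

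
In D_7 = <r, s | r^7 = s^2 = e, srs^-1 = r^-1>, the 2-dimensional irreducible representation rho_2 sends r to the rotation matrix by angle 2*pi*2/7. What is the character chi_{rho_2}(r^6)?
chi_{rho_2}(r^6) = 2*cos(2*pi*2*6/7) = -2*cos(3*pi/7)

Reasoning: rho_2(r^6) is rotation by angle 2*pi*2*6/7, whose trace is 2*cos(2*pi*2*6/7) = -2*cos(3*pi/7).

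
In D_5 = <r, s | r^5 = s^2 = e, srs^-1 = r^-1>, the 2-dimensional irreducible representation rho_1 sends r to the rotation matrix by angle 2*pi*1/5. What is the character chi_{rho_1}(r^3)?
chi_{rho_1}(r^3) = 2*cos(2*pi*1*3/5) = -sqrt(5)/2 - 1/2

Justification: rho_1(r^3) is rotation by angle 2*pi*1*3/5, whose trace is 2*cos(2*pi*1*3/5) = -sqrt(5)/2 - 1/2.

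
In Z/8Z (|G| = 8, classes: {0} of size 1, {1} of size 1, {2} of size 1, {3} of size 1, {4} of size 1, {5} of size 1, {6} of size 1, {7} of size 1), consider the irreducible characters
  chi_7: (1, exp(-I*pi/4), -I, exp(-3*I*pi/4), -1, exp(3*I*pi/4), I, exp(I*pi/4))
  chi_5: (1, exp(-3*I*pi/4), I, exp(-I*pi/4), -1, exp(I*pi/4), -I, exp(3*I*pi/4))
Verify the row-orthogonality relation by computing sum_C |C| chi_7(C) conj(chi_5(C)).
Sum = 0; so <chi_7, chi_5> = 0 (distinct irreducibles are orthogonal).

Compute term by term over conjugacy classes (|C| * chi_7(C) * conj(chi_5(C))):
  1*(1)*conj(1) + 1*(exp(-I*pi/4))*conj(exp(-3*I*pi/4)) + 1*(-I)*conj(I) + 1*(exp(-3*I*pi/4))*conj(exp(-I*pi/4)) + 1*(-1)*conj(-1) + 1*(exp(3*I*pi/4))*conj(exp(I*pi/4)) + 1*(I)*conj(-I) + 1*(exp(I*pi/4))*conj(exp(3*I*pi/4))
  = (1) + (I) + (-1) + (-I) + (1) + (I) + (-1) + (-I)
  = 0.
(Exp terms are combined using exp(i*s)*conj(exp(i*t)) = exp(i*(s-t)), and sums of them are collapsed using the identity that for every m > 1 the m distinct m-th roots of unity sum to 0, e.g. 1 + exp(2*I*pi/3) + exp(-2*I*pi/3) = 0.)
Dividing by |G| = 8 gives 0/8 = 0, matching the row-orthogonality relation <chi_7, chi_5> = [chi_7 = chi_5].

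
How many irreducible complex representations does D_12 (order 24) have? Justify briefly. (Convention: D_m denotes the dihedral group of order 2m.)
9

Reasoning: The number of irreducible complex representations of a finite group equals its number of conjugacy classes. D_12 has 9 conjugacy classes (n/2 + 3 for n even), so D_12 (order 24) has exactly 9 irreducible complex representations.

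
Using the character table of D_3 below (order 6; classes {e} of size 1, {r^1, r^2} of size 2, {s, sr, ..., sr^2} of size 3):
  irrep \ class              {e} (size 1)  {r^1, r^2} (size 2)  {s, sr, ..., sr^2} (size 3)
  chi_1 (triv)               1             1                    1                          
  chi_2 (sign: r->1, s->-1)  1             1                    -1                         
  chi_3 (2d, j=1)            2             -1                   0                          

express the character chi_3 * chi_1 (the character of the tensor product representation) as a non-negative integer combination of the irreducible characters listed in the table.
chi_3 tensor chi_1 = chi_3 (all other irreducibles have multiplicity 0).

Details: The character of a tensor product is the pointwise product (chi_3 * chi_1)(C) = chi_3(C) * chi_1(C):
  {e}: (2)*(1), {r^1, r^2}: (-1)*(1), {s, sr, ..., sr^2}: (0)*(1)
so (chi_3 * chi_1) takes values
  {e} -> 2, {r^1, r^2} -> -1, {s, sr, ..., sr^2} -> 0.
Now take the inner product of this character with each irreducible chi from the table, <chi_3*chi_1, chi> = (1/6) sum_C |C| (chi_3*chi_1)(C) conj(chi(C)):
  <chi_3*chi_1, chi_1> = (1/6)[1*(2)*conj(1) + 2*(-1)*conj(1) + 3*(0)*conj(1)]
      = (1/6)[(2) + (-2) + (0)] = 0/6 = 0
  <chi_3*chi_1, chi_2> = (1/6)[1*(2)*conj(1) + 2*(-1)*conj(1) + 3*(0)*conj(-1)]
      = (1/6)[(2) + (-2) + (0)] = 0/6 = 0
  <chi_3*chi_1, chi_3> = (1/6)[1*(2)*conj(2) + 2*(-1)*conj(-1) + 3*(0)*conj(0)]
      = (1/6)[(4) + (2) + (0)] = 6/6 = 1
Hence the multiplicities are chi_3: 1. Dimension check: dim(chi_3)*dim(chi_1) = 2*1 = 2 and sum (mult * dim) = 1*2 = 2.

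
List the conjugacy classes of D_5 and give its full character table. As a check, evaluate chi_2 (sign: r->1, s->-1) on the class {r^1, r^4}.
Conjugacy classes: {e} of size 1, {r^1, r^4} of size 2, {r^2, r^3} of size 2, {s, sr, ..., sr^4} of size 5.
Character table:
  irrep \ class              {e} (size 1)  {r^1, r^4} (size 2)  {r^2, r^3} (size 2)  {s, sr, ..., sr^4} (size 5)
  chi_1 (triv)               1             1                    1                    1                          
  chi_2 (sign: r->1, s->-1)  1             1                    1                    -1                         
  chi_3 (2d, j=1)            2             -1/2 + sqrt(5)/2     -sqrt(5)/2 - 1/2     0                          
  chi_4 (2d, j=2)            2             -sqrt(5)/2 - 1/2     -1/2 + sqrt(5)/2     0                          

Spot check: chi_2 (sign: r->1, s->-1) on {r^1, r^4} = 1.

Explanation: D_5 has order 2*5 = 10 with 4 conjugacy classes, hence 4 irreducibles. Sum of squared dims 1 + 1 + 4 + 4 = 10 = |G|. Linear characters come from the abelianisation; the 2-dimensional irreps have character r^k -> 2*cos(2*pi*j*k/5), reflections -> 0.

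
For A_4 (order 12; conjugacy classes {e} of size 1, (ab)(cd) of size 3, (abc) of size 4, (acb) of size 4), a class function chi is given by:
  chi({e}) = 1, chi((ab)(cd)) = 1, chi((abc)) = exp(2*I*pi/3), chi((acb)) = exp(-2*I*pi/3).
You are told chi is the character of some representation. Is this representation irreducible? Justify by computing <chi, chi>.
Irreducible: <chi, chi> = 1.

Argument: <chi, chi> = (1/|G|) sum_C |C| * |chi(C)|^2 = (1/12)[1*|1|^2 + 3*|1|^2 + 4*|exp(2*I*pi/3)|^2 + 4*|exp(-2*I*pi/3)|^2]
  = (1/12)[(1) + (3) + (4) + (4)] = 12/12 = 1.
(Exp terms are combined using exp(i*s)*conj(exp(i*t)) = exp(i*(s-t)), and sums of them are collapsed using the identity that for every m > 1 the m distinct m-th roots of unity sum to 0, e.g. 1 + exp(2*I*pi/3) + exp(-2*I*pi/3) = 0.)
A character is irreducible iff <chi, chi> = 1, so this representation is irreducible.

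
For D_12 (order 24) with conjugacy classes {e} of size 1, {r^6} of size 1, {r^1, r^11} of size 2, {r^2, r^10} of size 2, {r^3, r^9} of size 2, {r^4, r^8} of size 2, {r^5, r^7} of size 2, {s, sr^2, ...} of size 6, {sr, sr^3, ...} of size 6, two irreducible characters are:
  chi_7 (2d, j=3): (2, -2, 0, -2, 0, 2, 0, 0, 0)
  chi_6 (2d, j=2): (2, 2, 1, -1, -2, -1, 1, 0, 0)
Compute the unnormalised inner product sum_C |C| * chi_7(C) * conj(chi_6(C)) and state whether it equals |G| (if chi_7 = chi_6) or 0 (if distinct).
Sum = 0; so <chi_7, chi_6> = 0 (distinct irreducibles are orthogonal).

Solution. Compute term by term over conjugacy classes (|C| * chi_7(C) * conj(chi_6(C))):
  1*(2)*conj(2) + 1*(-2)*conj(2) + 2*(0)*conj(1) + 2*(-2)*conj(-1) + 2*(0)*conj(-2) + 2*(2)*conj(-1) + 2*(0)*conj(1) + 6*(0)*conj(0) + 6*(0)*conj(0)
  = (4) + (-4) + (0) + (4) + (0) + (-4) + (0) + (0) + (0)
  = 0.
Dividing by |G| = 24 gives 0/24 = 0, matching the row-orthogonality relation <chi_7, chi_6> = [chi_7 = chi_6].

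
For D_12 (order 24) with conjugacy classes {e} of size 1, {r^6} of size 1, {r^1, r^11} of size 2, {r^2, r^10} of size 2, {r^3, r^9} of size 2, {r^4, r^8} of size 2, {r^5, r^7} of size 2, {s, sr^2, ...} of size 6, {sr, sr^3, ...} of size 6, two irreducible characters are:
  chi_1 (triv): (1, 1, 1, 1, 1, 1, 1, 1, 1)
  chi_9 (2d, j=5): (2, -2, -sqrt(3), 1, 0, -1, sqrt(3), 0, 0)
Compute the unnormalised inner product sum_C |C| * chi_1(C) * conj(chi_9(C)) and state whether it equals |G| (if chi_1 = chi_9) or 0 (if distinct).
Sum = 0; so <chi_1, chi_9> = 0 (distinct irreducibles are orthogonal).

Proof sketch: Compute term by term over conjugacy classes (|C| * chi_1(C) * conj(chi_9(C))):
  1*(1)*conj(2) + 1*(1)*conj(-2) + 2*(1)*conj(-sqrt(3)) + 2*(1)*conj(1) + 2*(1)*conj(0) + 2*(1)*conj(-1) + 2*(1)*conj(sqrt(3)) + 6*(1)*conj(0) + 6*(1)*conj(0)
  = (2) + (-2) + (-2*sqrt(3)) + (2) + (0) + (-2) + (2*sqrt(3)) + (0) + (0)
  = 0.
Dividing by |G| = 24 gives 0/24 = 0, matching the row-orthogonality relation <chi_1, chi_9> = [chi_1 = chi_9].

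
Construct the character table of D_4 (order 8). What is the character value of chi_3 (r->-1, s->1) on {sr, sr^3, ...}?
Conjugacy classes: {e} of size 1, {r^2} of size 1, {r^1, r^3} of size 2, {s, sr^2, ...} of size 2, {sr, sr^3, ...} of size 2.
Character table:
  irrep \ class              {e} (size 1)  {r^2} (size 1)  {r^1, r^3} (size 2)  {s, sr^2, ...} (size 2)  {sr, sr^3, ...} (size 2)
  chi_1 (triv)               1             1               1                    1                        1                       
  chi_2 (sign: r->1, s->-1)  1             1               1                    -1                       -1                      
  chi_3 (r->-1, s->1)        1             1               -1                   1                        -1                      
  chi_4 (r->-1, s->-1)       1             1               -1                   -1                       1                       
  chi_5 (2d, j=1)            2             -2              0                    0                        0                       

Spot check: chi_3 (r->-1, s->1) on {sr, sr^3, ...} = -1.

Solution. D_4 has order 2*4 = 8 with 5 conjugacy classes, hence 5 irreducibles. Sum of squared dims 1 + 1 + 1 + 1 + 4 = 8 = |G|. Linear characters come from the abelianisation; the 2-dimensional irreps have character r^k -> 2*cos(2*pi*j*k/4), reflections -> 0.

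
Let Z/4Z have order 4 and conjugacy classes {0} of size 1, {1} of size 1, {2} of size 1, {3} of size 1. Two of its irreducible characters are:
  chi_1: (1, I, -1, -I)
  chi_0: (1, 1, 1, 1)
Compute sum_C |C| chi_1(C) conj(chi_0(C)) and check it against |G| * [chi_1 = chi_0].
Sum = 0; so <chi_1, chi_0> = 0 (distinct irreducibles are orthogonal).

Compute term by term over conjugacy classes (|C| * chi_1(C) * conj(chi_0(C))):
  1*(1)*conj(1) + 1*(I)*conj(1) + 1*(-1)*conj(1) + 1*(-I)*conj(1)
  = (1) + (I) + (-1) + (-I)
  = 0.
(Exp terms are combined using exp(i*s)*conj(exp(i*t)) = exp(i*(s-t)), and sums of them are collapsed using the identity that for every m > 1 the m distinct m-th roots of unity sum to 0, e.g. 1 + exp(2*I*pi/3) + exp(-2*I*pi/3) = 0.)
Dividing by |G| = 4 gives 0/4 = 0, matching the row-orthogonality relation <chi_1, chi_0> = [chi_1 = chi_0].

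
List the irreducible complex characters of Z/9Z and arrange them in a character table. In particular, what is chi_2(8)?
Character table of Z/9Z (irreps indexed chi_0,...,chi_8 with chi_k(m) = zeta_9^(k*m), zeta_9 = exp(2*pi*i/9)):
  irrep \ class  {0} (size 1)  {1} (size 1)    {2} (size 1)    {3} (size 1)    {4} (size 1)    {5} (size 1)    {6} (size 1)    {7} (size 1)    {8} (size 1)  
  chi_0          1             1               1               1               1               1               1               1               1             
  chi_1          1             exp(2*I*pi/9)   exp(4*I*pi/9)   exp(2*I*pi/3)   exp(8*I*pi/9)   exp(-8*I*pi/9)  exp(-2*I*pi/3)  exp(-4*I*pi/9)  exp(-2*I*pi/9)
  chi_2          1             exp(4*I*pi/9)   exp(8*I*pi/9)   exp(-2*I*pi/3)  exp(-2*I*pi/9)  exp(2*I*pi/9)   exp(2*I*pi/3)   exp(-8*I*pi/9)  exp(-4*I*pi/9)
  chi_3          1             exp(2*I*pi/3)   exp(-2*I*pi/3)  1               exp(2*I*pi/3)   exp(-2*I*pi/3)  1               exp(2*I*pi/3)   exp(-2*I*pi/3)
  chi_4          1             exp(8*I*pi/9)   exp(-2*I*pi/9)  exp(2*I*pi/3)   exp(-4*I*pi/9)  exp(4*I*pi/9)   exp(-2*I*pi/3)  exp(2*I*pi/9)   exp(-8*I*pi/9)
  chi_5          1             exp(-8*I*pi/9)  exp(2*I*pi/9)   exp(-2*I*pi/3)  exp(4*I*pi/9)   exp(-4*I*pi/9)  exp(2*I*pi/3)   exp(-2*I*pi/9)  exp(8*I*pi/9) 
  chi_6          1             exp(-2*I*pi/3)  exp(2*I*pi/3)   1               exp(-2*I*pi/3)  exp(2*I*pi/3)   1               exp(-2*I*pi/3)  exp(2*I*pi/3) 
  chi_7          1             exp(-4*I*pi/9)  exp(-8*I*pi/9)  exp(2*I*pi/3)   exp(2*I*pi/9)   exp(-2*I*pi/9)  exp(-2*I*pi/3)  exp(8*I*pi/9)   exp(4*I*pi/9) 
  chi_8          1             exp(-2*I*pi/9)  exp(-4*I*pi/9)  exp(-2*I*pi/3)  exp(-8*I*pi/9)  exp(8*I*pi/9)   exp(2*I*pi/3)   exp(4*I*pi/9)   exp(2*I*pi/9) 

Spot check: chi_2(8) = zeta_9^(2*8) = zeta_9^16 = exp(-4*I*pi/9).

Justification: Z/9Z is abelian, so all 9 irreducible complex representations are 1-dimensional. They are given by chi_k(m) = zeta_9^(k*m) for k = 0,...,8. Row orthogonality: sum_m chi_k(m) conj(chi_l(m)) = 9 * [k = l].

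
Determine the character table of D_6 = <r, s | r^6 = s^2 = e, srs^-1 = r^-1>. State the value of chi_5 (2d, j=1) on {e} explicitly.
Conjugacy classes: {e} of size 1, {r^3} of size 1, {r^1, r^5} of size 2, {r^2, r^4} of size 2, {s, sr^2, ...} of size 3, {sr, sr^3, ...} of size 3.
Character table:
  irrep \ class              {e} (size 1)  {r^3} (size 1)  {r^1, r^5} (size 2)  {r^2, r^4} (size 2)  {s, sr^2, ...} (size 3)  {sr, sr^3, ...} (size 3)
  chi_1 (triv)               1             1               1                    1                    1                        1                       
  chi_2 (sign: r->1, s->-1)  1             1               1                    1                    -1                       -1                      
  chi_3 (r->-1, s->1)        1             -1              -1                   1                    1                        -1                      
  chi_4 (r->-1, s->-1)       1             -1              -1                   1                    -1                       1                       
  chi_5 (2d, j=1)            2             -2              1                    -1                   0                        0                       
  chi_6 (2d, j=2)            2             2               -1                   -1                   0                        0                       

Spot check: chi_5 (2d, j=1) on {e} = 2.

Derivation: D_6 has order 2*6 = 12 with 6 conjugacy classes, hence 6 irreducibles. Sum of squared dims 1 + 1 + 1 + 1 + 4 + 4 = 12 = |G|. Linear characters come from the abelianisation; the 2-dimensional irreps have character r^k -> 2*cos(2*pi*j*k/6), reflections -> 0.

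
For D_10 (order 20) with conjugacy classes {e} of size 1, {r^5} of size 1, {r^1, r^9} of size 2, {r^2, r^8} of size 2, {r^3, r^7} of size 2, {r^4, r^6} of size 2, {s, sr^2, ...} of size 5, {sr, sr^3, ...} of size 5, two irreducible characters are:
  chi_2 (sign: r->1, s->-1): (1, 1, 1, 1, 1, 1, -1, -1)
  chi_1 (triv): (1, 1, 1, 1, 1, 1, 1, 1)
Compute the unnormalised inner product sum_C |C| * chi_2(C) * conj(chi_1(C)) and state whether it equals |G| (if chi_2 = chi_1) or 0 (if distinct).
Sum = 0; so <chi_2, chi_1> = 0 (distinct irreducibles are orthogonal).

Compute term by term over conjugacy classes (|C| * chi_2(C) * conj(chi_1(C))):
  1*(1)*conj(1) + 1*(1)*conj(1) + 2*(1)*conj(1) + 2*(1)*conj(1) + 2*(1)*conj(1) + 2*(1)*conj(1) + 5*(-1)*conj(1) + 5*(-1)*conj(1)
  = (1) + (1) + (2) + (2) + (2) + (2) + (-5) + (-5)
  = 0.
Dividing by |G| = 20 gives 0/20 = 0, matching the row-orthogonality relation <chi_2, chi_1> = [chi_2 = chi_1].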